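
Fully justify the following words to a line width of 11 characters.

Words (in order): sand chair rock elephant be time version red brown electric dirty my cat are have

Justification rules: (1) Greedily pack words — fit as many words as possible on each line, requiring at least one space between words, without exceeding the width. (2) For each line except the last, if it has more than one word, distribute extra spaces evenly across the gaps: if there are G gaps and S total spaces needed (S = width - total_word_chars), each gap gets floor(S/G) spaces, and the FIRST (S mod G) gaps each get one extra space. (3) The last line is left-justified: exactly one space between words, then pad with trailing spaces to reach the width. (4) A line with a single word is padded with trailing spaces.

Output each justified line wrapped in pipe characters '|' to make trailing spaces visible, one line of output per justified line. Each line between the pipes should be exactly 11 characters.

Line 1: ['sand', 'chair'] (min_width=10, slack=1)
Line 2: ['rock'] (min_width=4, slack=7)
Line 3: ['elephant', 'be'] (min_width=11, slack=0)
Line 4: ['time'] (min_width=4, slack=7)
Line 5: ['version', 'red'] (min_width=11, slack=0)
Line 6: ['brown'] (min_width=5, slack=6)
Line 7: ['electric'] (min_width=8, slack=3)
Line 8: ['dirty', 'my'] (min_width=8, slack=3)
Line 9: ['cat', 'are'] (min_width=7, slack=4)
Line 10: ['have'] (min_width=4, slack=7)

Answer: |sand  chair|
|rock       |
|elephant be|
|time       |
|version red|
|brown      |
|electric   |
|dirty    my|
|cat     are|
|have       |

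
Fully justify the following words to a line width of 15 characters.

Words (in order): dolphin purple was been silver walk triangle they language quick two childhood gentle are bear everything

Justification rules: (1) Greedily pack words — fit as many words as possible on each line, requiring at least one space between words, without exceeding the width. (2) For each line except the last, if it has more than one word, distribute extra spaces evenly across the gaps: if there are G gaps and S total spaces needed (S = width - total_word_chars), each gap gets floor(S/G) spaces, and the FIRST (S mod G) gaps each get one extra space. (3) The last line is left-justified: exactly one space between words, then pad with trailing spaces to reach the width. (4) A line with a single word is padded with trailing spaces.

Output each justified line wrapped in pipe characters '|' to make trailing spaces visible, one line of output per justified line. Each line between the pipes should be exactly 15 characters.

Answer: |dolphin  purple|
|was been silver|
|walk   triangle|
|they   language|
|quick       two|
|childhood      |
|gentle are bear|
|everything     |

Derivation:
Line 1: ['dolphin', 'purple'] (min_width=14, slack=1)
Line 2: ['was', 'been', 'silver'] (min_width=15, slack=0)
Line 3: ['walk', 'triangle'] (min_width=13, slack=2)
Line 4: ['they', 'language'] (min_width=13, slack=2)
Line 5: ['quick', 'two'] (min_width=9, slack=6)
Line 6: ['childhood'] (min_width=9, slack=6)
Line 7: ['gentle', 'are', 'bear'] (min_width=15, slack=0)
Line 8: ['everything'] (min_width=10, slack=5)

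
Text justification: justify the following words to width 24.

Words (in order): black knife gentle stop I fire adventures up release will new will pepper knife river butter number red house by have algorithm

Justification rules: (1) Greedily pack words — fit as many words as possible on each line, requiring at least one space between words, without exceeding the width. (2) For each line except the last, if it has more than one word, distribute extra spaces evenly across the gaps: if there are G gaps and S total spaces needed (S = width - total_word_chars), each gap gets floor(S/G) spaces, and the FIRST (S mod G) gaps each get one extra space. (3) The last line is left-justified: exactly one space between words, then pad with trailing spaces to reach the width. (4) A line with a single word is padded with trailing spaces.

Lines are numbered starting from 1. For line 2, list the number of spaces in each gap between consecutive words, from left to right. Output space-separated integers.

Line 1: ['black', 'knife', 'gentle', 'stop'] (min_width=23, slack=1)
Line 2: ['I', 'fire', 'adventures', 'up'] (min_width=20, slack=4)
Line 3: ['release', 'will', 'new', 'will'] (min_width=21, slack=3)
Line 4: ['pepper', 'knife', 'river'] (min_width=18, slack=6)
Line 5: ['butter', 'number', 'red', 'house'] (min_width=23, slack=1)
Line 6: ['by', 'have', 'algorithm'] (min_width=17, slack=7)

Answer: 3 2 2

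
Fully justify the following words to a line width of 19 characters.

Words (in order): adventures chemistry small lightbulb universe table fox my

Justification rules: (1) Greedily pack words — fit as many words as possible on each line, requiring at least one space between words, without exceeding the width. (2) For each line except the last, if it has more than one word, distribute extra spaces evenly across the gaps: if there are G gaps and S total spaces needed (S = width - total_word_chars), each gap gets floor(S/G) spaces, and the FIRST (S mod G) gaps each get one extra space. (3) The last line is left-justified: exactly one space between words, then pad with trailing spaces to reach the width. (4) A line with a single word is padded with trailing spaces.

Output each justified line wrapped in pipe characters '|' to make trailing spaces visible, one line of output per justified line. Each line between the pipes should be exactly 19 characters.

Answer: |adventures         |
|chemistry     small|
|lightbulb  universe|
|table fox my       |

Derivation:
Line 1: ['adventures'] (min_width=10, slack=9)
Line 2: ['chemistry', 'small'] (min_width=15, slack=4)
Line 3: ['lightbulb', 'universe'] (min_width=18, slack=1)
Line 4: ['table', 'fox', 'my'] (min_width=12, slack=7)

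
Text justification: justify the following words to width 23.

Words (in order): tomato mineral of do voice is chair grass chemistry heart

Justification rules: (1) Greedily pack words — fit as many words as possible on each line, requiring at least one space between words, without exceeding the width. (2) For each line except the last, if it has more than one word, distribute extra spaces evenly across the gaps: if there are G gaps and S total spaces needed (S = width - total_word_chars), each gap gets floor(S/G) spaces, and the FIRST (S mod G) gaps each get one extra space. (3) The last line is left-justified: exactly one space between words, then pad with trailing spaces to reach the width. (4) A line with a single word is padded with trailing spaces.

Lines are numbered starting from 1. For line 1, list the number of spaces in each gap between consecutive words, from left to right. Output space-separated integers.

Answer: 2 2 2

Derivation:
Line 1: ['tomato', 'mineral', 'of', 'do'] (min_width=20, slack=3)
Line 2: ['voice', 'is', 'chair', 'grass'] (min_width=20, slack=3)
Line 3: ['chemistry', 'heart'] (min_width=15, slack=8)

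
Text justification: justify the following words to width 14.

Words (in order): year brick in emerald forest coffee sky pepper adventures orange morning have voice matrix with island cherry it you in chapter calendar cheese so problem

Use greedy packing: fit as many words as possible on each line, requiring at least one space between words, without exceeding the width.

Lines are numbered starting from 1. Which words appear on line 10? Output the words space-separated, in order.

Line 1: ['year', 'brick', 'in'] (min_width=13, slack=1)
Line 2: ['emerald', 'forest'] (min_width=14, slack=0)
Line 3: ['coffee', 'sky'] (min_width=10, slack=4)
Line 4: ['pepper'] (min_width=6, slack=8)
Line 5: ['adventures'] (min_width=10, slack=4)
Line 6: ['orange', 'morning'] (min_width=14, slack=0)
Line 7: ['have', 'voice'] (min_width=10, slack=4)
Line 8: ['matrix', 'with'] (min_width=11, slack=3)
Line 9: ['island', 'cherry'] (min_width=13, slack=1)
Line 10: ['it', 'you', 'in'] (min_width=9, slack=5)
Line 11: ['chapter'] (min_width=7, slack=7)
Line 12: ['calendar'] (min_width=8, slack=6)
Line 13: ['cheese', 'so'] (min_width=9, slack=5)
Line 14: ['problem'] (min_width=7, slack=7)

Answer: it you in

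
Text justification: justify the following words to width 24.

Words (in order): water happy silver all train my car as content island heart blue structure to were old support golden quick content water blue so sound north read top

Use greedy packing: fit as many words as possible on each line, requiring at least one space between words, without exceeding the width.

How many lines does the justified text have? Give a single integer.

Answer: 7

Derivation:
Line 1: ['water', 'happy', 'silver', 'all'] (min_width=22, slack=2)
Line 2: ['train', 'my', 'car', 'as', 'content'] (min_width=23, slack=1)
Line 3: ['island', 'heart', 'blue'] (min_width=17, slack=7)
Line 4: ['structure', 'to', 'were', 'old'] (min_width=21, slack=3)
Line 5: ['support', 'golden', 'quick'] (min_width=20, slack=4)
Line 6: ['content', 'water', 'blue', 'so'] (min_width=21, slack=3)
Line 7: ['sound', 'north', 'read', 'top'] (min_width=20, slack=4)
Total lines: 7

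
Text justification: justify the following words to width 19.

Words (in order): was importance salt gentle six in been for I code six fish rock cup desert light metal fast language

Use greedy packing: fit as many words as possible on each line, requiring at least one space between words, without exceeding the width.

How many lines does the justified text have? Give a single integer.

Line 1: ['was', 'importance', 'salt'] (min_width=19, slack=0)
Line 2: ['gentle', 'six', 'in', 'been'] (min_width=18, slack=1)
Line 3: ['for', 'I', 'code', 'six', 'fish'] (min_width=19, slack=0)
Line 4: ['rock', 'cup', 'desert'] (min_width=15, slack=4)
Line 5: ['light', 'metal', 'fast'] (min_width=16, slack=3)
Line 6: ['language'] (min_width=8, slack=11)
Total lines: 6

Answer: 6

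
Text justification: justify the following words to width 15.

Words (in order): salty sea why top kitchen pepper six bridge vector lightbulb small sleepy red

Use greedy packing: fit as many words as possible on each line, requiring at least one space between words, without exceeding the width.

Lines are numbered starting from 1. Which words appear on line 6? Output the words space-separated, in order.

Answer: sleepy red

Derivation:
Line 1: ['salty', 'sea', 'why'] (min_width=13, slack=2)
Line 2: ['top', 'kitchen'] (min_width=11, slack=4)
Line 3: ['pepper', 'six'] (min_width=10, slack=5)
Line 4: ['bridge', 'vector'] (min_width=13, slack=2)
Line 5: ['lightbulb', 'small'] (min_width=15, slack=0)
Line 6: ['sleepy', 'red'] (min_width=10, slack=5)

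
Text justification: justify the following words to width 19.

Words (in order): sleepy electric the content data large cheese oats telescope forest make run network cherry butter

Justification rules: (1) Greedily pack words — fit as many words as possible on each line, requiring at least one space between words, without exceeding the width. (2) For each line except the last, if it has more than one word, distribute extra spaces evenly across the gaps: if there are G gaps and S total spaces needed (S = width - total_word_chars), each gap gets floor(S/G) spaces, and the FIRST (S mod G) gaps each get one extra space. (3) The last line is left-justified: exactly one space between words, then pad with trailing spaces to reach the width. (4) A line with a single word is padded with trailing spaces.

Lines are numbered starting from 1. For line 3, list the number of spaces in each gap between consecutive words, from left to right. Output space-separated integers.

Answer: 9

Derivation:
Line 1: ['sleepy', 'electric', 'the'] (min_width=19, slack=0)
Line 2: ['content', 'data', 'large'] (min_width=18, slack=1)
Line 3: ['cheese', 'oats'] (min_width=11, slack=8)
Line 4: ['telescope', 'forest'] (min_width=16, slack=3)
Line 5: ['make', 'run', 'network'] (min_width=16, slack=3)
Line 6: ['cherry', 'butter'] (min_width=13, slack=6)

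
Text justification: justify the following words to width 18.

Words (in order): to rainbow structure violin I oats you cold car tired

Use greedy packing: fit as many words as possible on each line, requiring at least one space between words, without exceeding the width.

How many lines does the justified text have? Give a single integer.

Line 1: ['to', 'rainbow'] (min_width=10, slack=8)
Line 2: ['structure', 'violin', 'I'] (min_width=18, slack=0)
Line 3: ['oats', 'you', 'cold', 'car'] (min_width=17, slack=1)
Line 4: ['tired'] (min_width=5, slack=13)
Total lines: 4

Answer: 4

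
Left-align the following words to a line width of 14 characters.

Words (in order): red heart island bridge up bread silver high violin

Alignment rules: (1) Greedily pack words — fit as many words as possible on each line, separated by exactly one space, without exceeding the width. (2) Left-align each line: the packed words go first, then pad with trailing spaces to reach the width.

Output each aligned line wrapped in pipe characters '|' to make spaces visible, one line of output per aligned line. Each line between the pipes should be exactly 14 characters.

Line 1: ['red', 'heart'] (min_width=9, slack=5)
Line 2: ['island', 'bridge'] (min_width=13, slack=1)
Line 3: ['up', 'bread'] (min_width=8, slack=6)
Line 4: ['silver', 'high'] (min_width=11, slack=3)
Line 5: ['violin'] (min_width=6, slack=8)

Answer: |red heart     |
|island bridge |
|up bread      |
|silver high   |
|violin        |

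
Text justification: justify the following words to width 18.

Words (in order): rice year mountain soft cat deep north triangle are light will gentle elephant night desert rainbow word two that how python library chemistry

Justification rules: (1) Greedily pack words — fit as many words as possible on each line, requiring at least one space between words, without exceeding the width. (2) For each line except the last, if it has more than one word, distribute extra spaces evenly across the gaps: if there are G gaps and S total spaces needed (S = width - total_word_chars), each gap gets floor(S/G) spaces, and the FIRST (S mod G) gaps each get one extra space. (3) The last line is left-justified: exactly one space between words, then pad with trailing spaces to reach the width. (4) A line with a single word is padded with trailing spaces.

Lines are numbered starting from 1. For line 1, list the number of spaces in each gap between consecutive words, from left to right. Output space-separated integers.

Line 1: ['rice', 'year', 'mountain'] (min_width=18, slack=0)
Line 2: ['soft', 'cat', 'deep'] (min_width=13, slack=5)
Line 3: ['north', 'triangle', 'are'] (min_width=18, slack=0)
Line 4: ['light', 'will', 'gentle'] (min_width=17, slack=1)
Line 5: ['elephant', 'night'] (min_width=14, slack=4)
Line 6: ['desert', 'rainbow'] (min_width=14, slack=4)
Line 7: ['word', 'two', 'that', 'how'] (min_width=17, slack=1)
Line 8: ['python', 'library'] (min_width=14, slack=4)
Line 9: ['chemistry'] (min_width=9, slack=9)

Answer: 1 1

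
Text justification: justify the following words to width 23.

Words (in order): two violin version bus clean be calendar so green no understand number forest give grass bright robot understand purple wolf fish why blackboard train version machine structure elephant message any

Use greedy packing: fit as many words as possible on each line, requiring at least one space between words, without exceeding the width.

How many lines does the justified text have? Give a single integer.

Line 1: ['two', 'violin', 'version', 'bus'] (min_width=22, slack=1)
Line 2: ['clean', 'be', 'calendar', 'so'] (min_width=20, slack=3)
Line 3: ['green', 'no', 'understand'] (min_width=19, slack=4)
Line 4: ['number', 'forest', 'give'] (min_width=18, slack=5)
Line 5: ['grass', 'bright', 'robot'] (min_width=18, slack=5)
Line 6: ['understand', 'purple', 'wolf'] (min_width=22, slack=1)
Line 7: ['fish', 'why', 'blackboard'] (min_width=19, slack=4)
Line 8: ['train', 'version', 'machine'] (min_width=21, slack=2)
Line 9: ['structure', 'elephant'] (min_width=18, slack=5)
Line 10: ['message', 'any'] (min_width=11, slack=12)
Total lines: 10

Answer: 10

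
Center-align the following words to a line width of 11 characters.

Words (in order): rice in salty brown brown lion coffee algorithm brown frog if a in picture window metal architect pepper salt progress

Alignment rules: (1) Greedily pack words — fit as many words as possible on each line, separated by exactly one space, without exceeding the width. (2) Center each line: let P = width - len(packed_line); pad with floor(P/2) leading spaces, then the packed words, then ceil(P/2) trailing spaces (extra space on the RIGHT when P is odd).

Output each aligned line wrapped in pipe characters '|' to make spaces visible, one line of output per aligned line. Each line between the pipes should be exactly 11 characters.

Line 1: ['rice', 'in'] (min_width=7, slack=4)
Line 2: ['salty', 'brown'] (min_width=11, slack=0)
Line 3: ['brown', 'lion'] (min_width=10, slack=1)
Line 4: ['coffee'] (min_width=6, slack=5)
Line 5: ['algorithm'] (min_width=9, slack=2)
Line 6: ['brown', 'frog'] (min_width=10, slack=1)
Line 7: ['if', 'a', 'in'] (min_width=7, slack=4)
Line 8: ['picture'] (min_width=7, slack=4)
Line 9: ['window'] (min_width=6, slack=5)
Line 10: ['metal'] (min_width=5, slack=6)
Line 11: ['architect'] (min_width=9, slack=2)
Line 12: ['pepper', 'salt'] (min_width=11, slack=0)
Line 13: ['progress'] (min_width=8, slack=3)

Answer: |  rice in  |
|salty brown|
|brown lion |
|  coffee   |
| algorithm |
|brown frog |
|  if a in  |
|  picture  |
|  window   |
|   metal   |
| architect |
|pepper salt|
| progress  |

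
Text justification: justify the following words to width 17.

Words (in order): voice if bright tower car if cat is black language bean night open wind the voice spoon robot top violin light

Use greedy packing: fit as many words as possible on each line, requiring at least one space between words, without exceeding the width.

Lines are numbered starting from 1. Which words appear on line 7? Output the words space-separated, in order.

Answer: violin light

Derivation:
Line 1: ['voice', 'if', 'bright'] (min_width=15, slack=2)
Line 2: ['tower', 'car', 'if', 'cat'] (min_width=16, slack=1)
Line 3: ['is', 'black', 'language'] (min_width=17, slack=0)
Line 4: ['bean', 'night', 'open'] (min_width=15, slack=2)
Line 5: ['wind', 'the', 'voice'] (min_width=14, slack=3)
Line 6: ['spoon', 'robot', 'top'] (min_width=15, slack=2)
Line 7: ['violin', 'light'] (min_width=12, slack=5)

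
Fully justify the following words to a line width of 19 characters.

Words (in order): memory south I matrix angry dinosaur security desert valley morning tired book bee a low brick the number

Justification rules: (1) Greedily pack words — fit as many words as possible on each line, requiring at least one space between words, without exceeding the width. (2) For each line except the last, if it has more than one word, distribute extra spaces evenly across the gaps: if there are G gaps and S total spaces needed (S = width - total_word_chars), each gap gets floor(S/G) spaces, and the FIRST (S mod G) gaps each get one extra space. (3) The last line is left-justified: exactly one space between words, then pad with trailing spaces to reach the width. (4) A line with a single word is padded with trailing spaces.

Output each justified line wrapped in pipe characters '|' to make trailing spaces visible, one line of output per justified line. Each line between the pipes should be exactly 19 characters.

Line 1: ['memory', 'south', 'I'] (min_width=14, slack=5)
Line 2: ['matrix', 'angry'] (min_width=12, slack=7)
Line 3: ['dinosaur', 'security'] (min_width=17, slack=2)
Line 4: ['desert', 'valley'] (min_width=13, slack=6)
Line 5: ['morning', 'tired', 'book'] (min_width=18, slack=1)
Line 6: ['bee', 'a', 'low', 'brick', 'the'] (min_width=19, slack=0)
Line 7: ['number'] (min_width=6, slack=13)

Answer: |memory    south   I|
|matrix        angry|
|dinosaur   security|
|desert       valley|
|morning  tired book|
|bee a low brick the|
|number             |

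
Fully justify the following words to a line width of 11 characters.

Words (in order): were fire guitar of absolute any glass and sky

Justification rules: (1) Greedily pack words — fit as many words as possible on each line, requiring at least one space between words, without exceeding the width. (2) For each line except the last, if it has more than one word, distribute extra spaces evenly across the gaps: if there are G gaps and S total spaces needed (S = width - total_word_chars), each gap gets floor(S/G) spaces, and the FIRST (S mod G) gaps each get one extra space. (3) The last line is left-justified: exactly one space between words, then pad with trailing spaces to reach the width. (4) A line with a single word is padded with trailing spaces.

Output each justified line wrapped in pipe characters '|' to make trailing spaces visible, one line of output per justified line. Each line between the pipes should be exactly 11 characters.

Line 1: ['were', 'fire'] (min_width=9, slack=2)
Line 2: ['guitar', 'of'] (min_width=9, slack=2)
Line 3: ['absolute'] (min_width=8, slack=3)
Line 4: ['any', 'glass'] (min_width=9, slack=2)
Line 5: ['and', 'sky'] (min_width=7, slack=4)

Answer: |were   fire|
|guitar   of|
|absolute   |
|any   glass|
|and sky    |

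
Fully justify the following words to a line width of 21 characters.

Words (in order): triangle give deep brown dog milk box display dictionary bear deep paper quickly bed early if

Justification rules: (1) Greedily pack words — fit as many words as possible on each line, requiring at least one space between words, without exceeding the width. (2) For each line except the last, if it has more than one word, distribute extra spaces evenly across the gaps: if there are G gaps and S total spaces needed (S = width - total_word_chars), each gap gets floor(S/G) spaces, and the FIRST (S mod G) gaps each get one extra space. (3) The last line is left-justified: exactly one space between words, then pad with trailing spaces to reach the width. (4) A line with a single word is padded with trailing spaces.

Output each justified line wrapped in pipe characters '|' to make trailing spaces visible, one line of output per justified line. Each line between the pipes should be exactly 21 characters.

Line 1: ['triangle', 'give', 'deep'] (min_width=18, slack=3)
Line 2: ['brown', 'dog', 'milk', 'box'] (min_width=18, slack=3)
Line 3: ['display', 'dictionary'] (min_width=18, slack=3)
Line 4: ['bear', 'deep', 'paper'] (min_width=15, slack=6)
Line 5: ['quickly', 'bed', 'early', 'if'] (min_width=20, slack=1)

Answer: |triangle   give  deep|
|brown  dog  milk  box|
|display    dictionary|
|bear    deep    paper|
|quickly bed early if |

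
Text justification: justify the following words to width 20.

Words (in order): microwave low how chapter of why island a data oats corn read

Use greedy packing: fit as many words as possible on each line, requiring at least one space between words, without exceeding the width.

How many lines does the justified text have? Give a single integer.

Answer: 4

Derivation:
Line 1: ['microwave', 'low', 'how'] (min_width=17, slack=3)
Line 2: ['chapter', 'of', 'why'] (min_width=14, slack=6)
Line 3: ['island', 'a', 'data', 'oats'] (min_width=18, slack=2)
Line 4: ['corn', 'read'] (min_width=9, slack=11)
Total lines: 4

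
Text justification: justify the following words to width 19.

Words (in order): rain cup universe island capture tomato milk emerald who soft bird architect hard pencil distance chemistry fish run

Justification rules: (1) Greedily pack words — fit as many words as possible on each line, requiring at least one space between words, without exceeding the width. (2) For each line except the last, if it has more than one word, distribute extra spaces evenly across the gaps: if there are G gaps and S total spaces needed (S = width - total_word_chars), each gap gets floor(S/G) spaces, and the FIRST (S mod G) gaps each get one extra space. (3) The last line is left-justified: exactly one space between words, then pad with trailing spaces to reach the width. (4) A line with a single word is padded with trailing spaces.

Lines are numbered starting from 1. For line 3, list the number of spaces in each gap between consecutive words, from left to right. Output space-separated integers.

Answer: 1 1

Derivation:
Line 1: ['rain', 'cup', 'universe'] (min_width=17, slack=2)
Line 2: ['island', 'capture'] (min_width=14, slack=5)
Line 3: ['tomato', 'milk', 'emerald'] (min_width=19, slack=0)
Line 4: ['who', 'soft', 'bird'] (min_width=13, slack=6)
Line 5: ['architect', 'hard'] (min_width=14, slack=5)
Line 6: ['pencil', 'distance'] (min_width=15, slack=4)
Line 7: ['chemistry', 'fish', 'run'] (min_width=18, slack=1)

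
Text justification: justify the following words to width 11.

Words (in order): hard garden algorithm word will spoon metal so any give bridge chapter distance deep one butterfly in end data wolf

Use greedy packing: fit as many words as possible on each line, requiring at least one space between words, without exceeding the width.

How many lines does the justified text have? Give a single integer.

Answer: 12

Derivation:
Line 1: ['hard', 'garden'] (min_width=11, slack=0)
Line 2: ['algorithm'] (min_width=9, slack=2)
Line 3: ['word', 'will'] (min_width=9, slack=2)
Line 4: ['spoon', 'metal'] (min_width=11, slack=0)
Line 5: ['so', 'any', 'give'] (min_width=11, slack=0)
Line 6: ['bridge'] (min_width=6, slack=5)
Line 7: ['chapter'] (min_width=7, slack=4)
Line 8: ['distance'] (min_width=8, slack=3)
Line 9: ['deep', 'one'] (min_width=8, slack=3)
Line 10: ['butterfly'] (min_width=9, slack=2)
Line 11: ['in', 'end', 'data'] (min_width=11, slack=0)
Line 12: ['wolf'] (min_width=4, slack=7)
Total lines: 12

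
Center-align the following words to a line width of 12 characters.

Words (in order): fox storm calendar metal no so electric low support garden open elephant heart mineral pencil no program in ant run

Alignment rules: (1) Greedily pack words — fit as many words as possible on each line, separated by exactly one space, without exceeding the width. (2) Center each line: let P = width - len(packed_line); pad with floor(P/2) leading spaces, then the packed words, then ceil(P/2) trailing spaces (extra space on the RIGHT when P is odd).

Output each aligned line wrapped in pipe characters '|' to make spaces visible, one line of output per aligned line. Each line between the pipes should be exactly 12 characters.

Answer: | fox storm  |
|  calendar  |
|metal no so |
|electric low|
|  support   |
|garden open |
|  elephant  |
|   heart    |
|  mineral   |
| pencil no  |
| program in |
|  ant run   |

Derivation:
Line 1: ['fox', 'storm'] (min_width=9, slack=3)
Line 2: ['calendar'] (min_width=8, slack=4)
Line 3: ['metal', 'no', 'so'] (min_width=11, slack=1)
Line 4: ['electric', 'low'] (min_width=12, slack=0)
Line 5: ['support'] (min_width=7, slack=5)
Line 6: ['garden', 'open'] (min_width=11, slack=1)
Line 7: ['elephant'] (min_width=8, slack=4)
Line 8: ['heart'] (min_width=5, slack=7)
Line 9: ['mineral'] (min_width=7, slack=5)
Line 10: ['pencil', 'no'] (min_width=9, slack=3)
Line 11: ['program', 'in'] (min_width=10, slack=2)
Line 12: ['ant', 'run'] (min_width=7, slack=5)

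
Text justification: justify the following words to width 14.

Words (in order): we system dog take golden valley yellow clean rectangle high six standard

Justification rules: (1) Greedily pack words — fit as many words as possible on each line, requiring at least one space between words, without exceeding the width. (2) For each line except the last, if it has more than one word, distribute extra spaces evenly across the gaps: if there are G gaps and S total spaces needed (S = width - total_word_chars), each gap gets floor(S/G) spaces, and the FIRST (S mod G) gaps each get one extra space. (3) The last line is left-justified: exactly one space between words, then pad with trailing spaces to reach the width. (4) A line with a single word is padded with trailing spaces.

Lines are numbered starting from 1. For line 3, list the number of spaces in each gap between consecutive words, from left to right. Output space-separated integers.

Answer: 2

Derivation:
Line 1: ['we', 'system', 'dog'] (min_width=13, slack=1)
Line 2: ['take', 'golden'] (min_width=11, slack=3)
Line 3: ['valley', 'yellow'] (min_width=13, slack=1)
Line 4: ['clean'] (min_width=5, slack=9)
Line 5: ['rectangle', 'high'] (min_width=14, slack=0)
Line 6: ['six', 'standard'] (min_width=12, slack=2)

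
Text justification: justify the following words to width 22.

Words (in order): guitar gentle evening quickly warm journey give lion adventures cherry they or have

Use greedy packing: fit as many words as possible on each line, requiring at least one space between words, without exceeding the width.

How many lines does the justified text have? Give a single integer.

Line 1: ['guitar', 'gentle', 'evening'] (min_width=21, slack=1)
Line 2: ['quickly', 'warm', 'journey'] (min_width=20, slack=2)
Line 3: ['give', 'lion', 'adventures'] (min_width=20, slack=2)
Line 4: ['cherry', 'they', 'or', 'have'] (min_width=19, slack=3)
Total lines: 4

Answer: 4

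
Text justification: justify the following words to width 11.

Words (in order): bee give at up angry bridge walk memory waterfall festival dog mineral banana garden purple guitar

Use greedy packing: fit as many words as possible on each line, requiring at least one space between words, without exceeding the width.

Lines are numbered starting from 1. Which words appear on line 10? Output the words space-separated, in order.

Answer: purple

Derivation:
Line 1: ['bee', 'give', 'at'] (min_width=11, slack=0)
Line 2: ['up', 'angry'] (min_width=8, slack=3)
Line 3: ['bridge', 'walk'] (min_width=11, slack=0)
Line 4: ['memory'] (min_width=6, slack=5)
Line 5: ['waterfall'] (min_width=9, slack=2)
Line 6: ['festival'] (min_width=8, slack=3)
Line 7: ['dog', 'mineral'] (min_width=11, slack=0)
Line 8: ['banana'] (min_width=6, slack=5)
Line 9: ['garden'] (min_width=6, slack=5)
Line 10: ['purple'] (min_width=6, slack=5)
Line 11: ['guitar'] (min_width=6, slack=5)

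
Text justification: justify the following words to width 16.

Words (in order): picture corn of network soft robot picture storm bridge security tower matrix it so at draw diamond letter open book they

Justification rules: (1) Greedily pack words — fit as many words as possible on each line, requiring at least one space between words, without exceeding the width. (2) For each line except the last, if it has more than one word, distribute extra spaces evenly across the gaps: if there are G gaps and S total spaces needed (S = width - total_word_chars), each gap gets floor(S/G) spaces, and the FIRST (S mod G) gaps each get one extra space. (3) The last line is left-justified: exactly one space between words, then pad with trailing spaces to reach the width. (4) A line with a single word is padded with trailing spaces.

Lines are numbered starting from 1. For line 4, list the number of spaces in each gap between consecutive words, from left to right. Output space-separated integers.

Line 1: ['picture', 'corn', 'of'] (min_width=15, slack=1)
Line 2: ['network', 'soft'] (min_width=12, slack=4)
Line 3: ['robot', 'picture'] (min_width=13, slack=3)
Line 4: ['storm', 'bridge'] (min_width=12, slack=4)
Line 5: ['security', 'tower'] (min_width=14, slack=2)
Line 6: ['matrix', 'it', 'so', 'at'] (min_width=15, slack=1)
Line 7: ['draw', 'diamond'] (min_width=12, slack=4)
Line 8: ['letter', 'open', 'book'] (min_width=16, slack=0)
Line 9: ['they'] (min_width=4, slack=12)

Answer: 5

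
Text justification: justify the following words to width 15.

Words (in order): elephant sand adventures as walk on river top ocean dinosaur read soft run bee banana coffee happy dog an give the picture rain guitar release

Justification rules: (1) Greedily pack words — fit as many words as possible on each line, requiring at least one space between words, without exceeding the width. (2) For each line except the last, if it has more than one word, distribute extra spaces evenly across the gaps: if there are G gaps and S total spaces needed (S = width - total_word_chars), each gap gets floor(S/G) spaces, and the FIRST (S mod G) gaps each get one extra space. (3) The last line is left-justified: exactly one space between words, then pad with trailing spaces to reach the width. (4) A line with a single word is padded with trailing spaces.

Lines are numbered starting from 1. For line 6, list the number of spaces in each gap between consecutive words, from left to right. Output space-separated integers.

Answer: 3 2

Derivation:
Line 1: ['elephant', 'sand'] (min_width=13, slack=2)
Line 2: ['adventures', 'as'] (min_width=13, slack=2)
Line 3: ['walk', 'on', 'river'] (min_width=13, slack=2)
Line 4: ['top', 'ocean'] (min_width=9, slack=6)
Line 5: ['dinosaur', 'read'] (min_width=13, slack=2)
Line 6: ['soft', 'run', 'bee'] (min_width=12, slack=3)
Line 7: ['banana', 'coffee'] (min_width=13, slack=2)
Line 8: ['happy', 'dog', 'an'] (min_width=12, slack=3)
Line 9: ['give', 'the'] (min_width=8, slack=7)
Line 10: ['picture', 'rain'] (min_width=12, slack=3)
Line 11: ['guitar', 'release'] (min_width=14, slack=1)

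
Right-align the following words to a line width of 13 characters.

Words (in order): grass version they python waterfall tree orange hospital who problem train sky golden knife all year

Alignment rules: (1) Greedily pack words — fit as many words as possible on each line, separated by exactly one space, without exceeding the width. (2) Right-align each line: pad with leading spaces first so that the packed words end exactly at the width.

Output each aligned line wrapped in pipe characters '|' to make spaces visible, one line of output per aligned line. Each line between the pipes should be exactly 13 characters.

Line 1: ['grass', 'version'] (min_width=13, slack=0)
Line 2: ['they', 'python'] (min_width=11, slack=2)
Line 3: ['waterfall'] (min_width=9, slack=4)
Line 4: ['tree', 'orange'] (min_width=11, slack=2)
Line 5: ['hospital', 'who'] (min_width=12, slack=1)
Line 6: ['problem', 'train'] (min_width=13, slack=0)
Line 7: ['sky', 'golden'] (min_width=10, slack=3)
Line 8: ['knife', 'all'] (min_width=9, slack=4)
Line 9: ['year'] (min_width=4, slack=9)

Answer: |grass version|
|  they python|
|    waterfall|
|  tree orange|
| hospital who|
|problem train|
|   sky golden|
|    knife all|
|         year|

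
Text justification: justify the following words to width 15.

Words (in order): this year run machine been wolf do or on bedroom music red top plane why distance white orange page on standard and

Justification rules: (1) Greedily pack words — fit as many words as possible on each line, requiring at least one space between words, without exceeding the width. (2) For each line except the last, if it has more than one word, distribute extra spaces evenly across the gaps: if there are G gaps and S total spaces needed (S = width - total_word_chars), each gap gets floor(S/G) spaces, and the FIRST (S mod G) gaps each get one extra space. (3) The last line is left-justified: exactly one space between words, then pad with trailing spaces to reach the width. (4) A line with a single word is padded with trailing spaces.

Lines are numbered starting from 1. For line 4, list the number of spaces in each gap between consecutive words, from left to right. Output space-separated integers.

Answer: 3

Derivation:
Line 1: ['this', 'year', 'run'] (min_width=13, slack=2)
Line 2: ['machine', 'been'] (min_width=12, slack=3)
Line 3: ['wolf', 'do', 'or', 'on'] (min_width=13, slack=2)
Line 4: ['bedroom', 'music'] (min_width=13, slack=2)
Line 5: ['red', 'top', 'plane'] (min_width=13, slack=2)
Line 6: ['why', 'distance'] (min_width=12, slack=3)
Line 7: ['white', 'orange'] (min_width=12, slack=3)
Line 8: ['page', 'on'] (min_width=7, slack=8)
Line 9: ['standard', 'and'] (min_width=12, slack=3)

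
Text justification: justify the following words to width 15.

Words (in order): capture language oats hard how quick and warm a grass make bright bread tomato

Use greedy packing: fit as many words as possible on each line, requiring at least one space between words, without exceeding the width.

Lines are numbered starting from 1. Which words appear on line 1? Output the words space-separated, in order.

Answer: capture

Derivation:
Line 1: ['capture'] (min_width=7, slack=8)
Line 2: ['language', 'oats'] (min_width=13, slack=2)
Line 3: ['hard', 'how', 'quick'] (min_width=14, slack=1)
Line 4: ['and', 'warm', 'a'] (min_width=10, slack=5)
Line 5: ['grass', 'make'] (min_width=10, slack=5)
Line 6: ['bright', 'bread'] (min_width=12, slack=3)
Line 7: ['tomato'] (min_width=6, slack=9)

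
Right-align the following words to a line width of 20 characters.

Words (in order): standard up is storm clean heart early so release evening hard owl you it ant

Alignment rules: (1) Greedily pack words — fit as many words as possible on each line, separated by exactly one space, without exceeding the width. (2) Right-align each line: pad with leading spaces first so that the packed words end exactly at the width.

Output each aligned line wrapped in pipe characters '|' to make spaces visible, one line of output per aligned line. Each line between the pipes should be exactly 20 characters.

Answer: |standard up is storm|
|clean heart early so|
|release evening hard|
|      owl you it ant|

Derivation:
Line 1: ['standard', 'up', 'is', 'storm'] (min_width=20, slack=0)
Line 2: ['clean', 'heart', 'early', 'so'] (min_width=20, slack=0)
Line 3: ['release', 'evening', 'hard'] (min_width=20, slack=0)
Line 4: ['owl', 'you', 'it', 'ant'] (min_width=14, slack=6)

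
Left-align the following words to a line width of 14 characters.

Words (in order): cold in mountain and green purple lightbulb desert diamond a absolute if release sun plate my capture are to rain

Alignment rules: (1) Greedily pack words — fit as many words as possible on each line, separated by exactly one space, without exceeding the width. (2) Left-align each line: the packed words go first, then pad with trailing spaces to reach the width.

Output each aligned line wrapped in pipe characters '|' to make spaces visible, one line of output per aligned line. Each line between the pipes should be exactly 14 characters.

Answer: |cold in       |
|mountain and  |
|green purple  |
|lightbulb     |
|desert diamond|
|a absolute if |
|release sun   |
|plate my      |
|capture are to|
|rain          |

Derivation:
Line 1: ['cold', 'in'] (min_width=7, slack=7)
Line 2: ['mountain', 'and'] (min_width=12, slack=2)
Line 3: ['green', 'purple'] (min_width=12, slack=2)
Line 4: ['lightbulb'] (min_width=9, slack=5)
Line 5: ['desert', 'diamond'] (min_width=14, slack=0)
Line 6: ['a', 'absolute', 'if'] (min_width=13, slack=1)
Line 7: ['release', 'sun'] (min_width=11, slack=3)
Line 8: ['plate', 'my'] (min_width=8, slack=6)
Line 9: ['capture', 'are', 'to'] (min_width=14, slack=0)
Line 10: ['rain'] (min_width=4, slack=10)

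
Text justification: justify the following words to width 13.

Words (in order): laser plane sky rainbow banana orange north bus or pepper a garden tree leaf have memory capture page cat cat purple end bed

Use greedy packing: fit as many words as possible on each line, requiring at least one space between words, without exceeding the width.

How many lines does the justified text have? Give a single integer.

Line 1: ['laser', 'plane'] (min_width=11, slack=2)
Line 2: ['sky', 'rainbow'] (min_width=11, slack=2)
Line 3: ['banana', 'orange'] (min_width=13, slack=0)
Line 4: ['north', 'bus', 'or'] (min_width=12, slack=1)
Line 5: ['pepper', 'a'] (min_width=8, slack=5)
Line 6: ['garden', 'tree'] (min_width=11, slack=2)
Line 7: ['leaf', 'have'] (min_width=9, slack=4)
Line 8: ['memory'] (min_width=6, slack=7)
Line 9: ['capture', 'page'] (min_width=12, slack=1)
Line 10: ['cat', 'cat'] (min_width=7, slack=6)
Line 11: ['purple', 'end'] (min_width=10, slack=3)
Line 12: ['bed'] (min_width=3, slack=10)
Total lines: 12

Answer: 12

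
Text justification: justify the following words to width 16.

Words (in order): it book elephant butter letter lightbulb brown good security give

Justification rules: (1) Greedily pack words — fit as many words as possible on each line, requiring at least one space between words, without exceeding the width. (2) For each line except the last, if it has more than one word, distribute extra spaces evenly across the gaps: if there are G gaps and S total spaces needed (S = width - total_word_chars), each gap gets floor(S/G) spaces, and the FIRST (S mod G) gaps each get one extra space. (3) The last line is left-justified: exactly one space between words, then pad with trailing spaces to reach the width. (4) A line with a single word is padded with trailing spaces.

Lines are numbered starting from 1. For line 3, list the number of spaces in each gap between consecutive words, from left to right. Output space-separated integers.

Answer: 2

Derivation:
Line 1: ['it', 'book', 'elephant'] (min_width=16, slack=0)
Line 2: ['butter', 'letter'] (min_width=13, slack=3)
Line 3: ['lightbulb', 'brown'] (min_width=15, slack=1)
Line 4: ['good', 'security'] (min_width=13, slack=3)
Line 5: ['give'] (min_width=4, slack=12)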